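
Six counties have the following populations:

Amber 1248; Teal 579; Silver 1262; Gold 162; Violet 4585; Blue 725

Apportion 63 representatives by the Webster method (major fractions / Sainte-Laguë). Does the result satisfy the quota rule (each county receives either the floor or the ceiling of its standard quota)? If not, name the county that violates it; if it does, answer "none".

Standard quotas: Amber 9.184, Teal 4.261, Silver 9.287, Gold 1.192, Violet 33.741, Blue 5.335.
Webster allocation: Amber 9, Teal 4, Silver 9, Gold 1, Violet 35, Blue 5.
Violet has quota 33.741 (lower 33, upper 34) but receives 35 — outside the quota interval.

Violet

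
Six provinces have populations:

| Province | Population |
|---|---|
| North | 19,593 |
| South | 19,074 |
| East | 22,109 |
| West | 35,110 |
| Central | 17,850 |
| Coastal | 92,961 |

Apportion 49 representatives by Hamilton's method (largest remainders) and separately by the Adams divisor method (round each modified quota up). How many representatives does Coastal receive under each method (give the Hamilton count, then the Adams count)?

Hamilton: North 5, South 5, East 5, West 8, Central 4, Coastal 22.
Adams: North 5, South 5, East 5, West 8, Central 5, Coastal 21.
Coastal gets 22 under Hamilton and 21 under Adams.

22 and 21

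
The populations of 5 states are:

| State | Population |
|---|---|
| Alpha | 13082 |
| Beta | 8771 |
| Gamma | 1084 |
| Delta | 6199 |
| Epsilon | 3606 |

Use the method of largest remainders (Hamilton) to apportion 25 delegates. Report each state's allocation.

The standard divisor is 32742/25 ≈ 1309.68.
Standard quotas: Alpha 9.9887, Beta 6.6971, Gamma 0.8277, Delta 4.7332, Epsilon 2.7533.
Lower quotas: Alpha 9, Beta 6, Gamma 0, Delta 4, Epsilon 2 (sum 21, leaving 4 seats).
Remainders in descending order: Alpha 0.9887, Gamma 0.8277, Epsilon 0.7533, Delta 0.7332, Beta 0.6971.
The surplus seats go to Alpha, Gamma, Epsilon, Delta.

Alpha=10, Beta=6, Gamma=1, Delta=5, Epsilon=3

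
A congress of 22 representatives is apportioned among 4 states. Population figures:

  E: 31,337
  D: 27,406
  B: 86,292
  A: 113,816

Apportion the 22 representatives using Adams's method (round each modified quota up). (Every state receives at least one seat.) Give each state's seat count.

Standard divisor 258851/22 ≈ 11765.955; standard quotas: E 2.663, D 2.329, B 7.334, A 9.673.
Rounding up gives 3, 3, 8, 10 = 24 seats, so the divisor must be adjusted.
With modified divisor 13200: modified quotas E 2.374, D 2.076, B 6.537, A 8.622.
Rounding up: E 3, D 3, B 7, A 9 (total 22).

E 3; D 3; B 7; A 9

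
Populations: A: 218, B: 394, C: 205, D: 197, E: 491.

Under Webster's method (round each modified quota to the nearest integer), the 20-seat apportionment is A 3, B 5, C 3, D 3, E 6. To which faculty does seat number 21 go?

E

Priority for the next seat is population ÷ (current seats + 0.5).
Priorities: A 62.286, B 71.636, C 58.571, D 56.286, E 75.538.
Highest priority: E.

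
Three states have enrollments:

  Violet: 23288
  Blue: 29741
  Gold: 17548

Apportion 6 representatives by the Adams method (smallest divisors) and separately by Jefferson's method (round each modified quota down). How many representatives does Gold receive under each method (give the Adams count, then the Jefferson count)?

Adams: Violet 2, Blue 2, Gold 2.
Jefferson: Violet 2, Blue 3, Gold 1.
Gold gets 2 under Adams and 1 under Jefferson.

2 and 1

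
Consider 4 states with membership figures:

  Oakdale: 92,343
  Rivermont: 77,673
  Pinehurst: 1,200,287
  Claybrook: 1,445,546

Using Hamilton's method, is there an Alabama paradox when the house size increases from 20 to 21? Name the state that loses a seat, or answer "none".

Rivermont

At 20 seats: Oakdale 1, Rivermont 1, Pinehurst 8, Claybrook 10.
At 21 seats: Oakdale 1, Rivermont 0, Pinehurst 9, Claybrook 11.
Rivermont drops from 1 to 0.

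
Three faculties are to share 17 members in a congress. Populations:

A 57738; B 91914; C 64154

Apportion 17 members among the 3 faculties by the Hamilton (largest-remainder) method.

Standard divisor: 213806 ÷ 17 ≈ 12576.824.
Standard quotas: A 4.5908, B 7.3082, C 5.1010.
Lower quotas: A 4, B 7, C 5 (sum 16, leaving 1 seat).
Remainders in descending order: A 0.5908, B 0.3082, C 0.1010.
Largest remainder: A receives the extra seat.

A 5, B 7, C 5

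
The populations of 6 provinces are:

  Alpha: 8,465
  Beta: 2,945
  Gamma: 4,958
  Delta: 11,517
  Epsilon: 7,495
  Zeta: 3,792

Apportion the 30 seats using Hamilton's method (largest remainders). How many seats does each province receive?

Alpha: 6, Beta: 2, Gamma: 4, Delta: 9, Epsilon: 6, Zeta: 3

The standard divisor is 39172/30 ≈ 1305.733.
Standard quotas: Alpha 6.4829, Beta 2.2554, Gamma 3.7971, Delta 8.8203, Epsilon 5.7401, Zeta 2.9041.
Lower quotas: Alpha 6, Beta 2, Gamma 3, Delta 8, Epsilon 5, Zeta 2 (sum 26, leaving 4 seats).
Remainders in descending order: Zeta 0.9041, Delta 0.8203, Gamma 0.7971, Epsilon 0.7401, Alpha 0.4829, Beta 0.2554.
The surplus seats go to Zeta, Delta, Gamma, Epsilon.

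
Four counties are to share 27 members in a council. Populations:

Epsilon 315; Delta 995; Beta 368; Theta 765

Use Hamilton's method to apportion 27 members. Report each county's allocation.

Epsilon 4; Delta 11; Beta 4; Theta 8

Total 2443; standard divisor 2443/27 ≈ 90.481.
Standard quotas: Epsilon 3.481, Delta 10.997, Beta 4.067, Theta 8.455.
Lower quotas: Epsilon 3, Delta 10, Beta 4, Theta 8 (sum 25, leaving 2 seats).
Remainders in descending order: Delta 0.997, Epsilon 0.481, Theta 0.455, Beta 0.067.
The surplus seats go to Delta, Epsilon.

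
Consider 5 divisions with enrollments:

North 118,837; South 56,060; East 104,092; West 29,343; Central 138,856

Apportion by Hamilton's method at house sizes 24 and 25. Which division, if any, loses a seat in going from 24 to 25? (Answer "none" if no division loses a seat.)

At 24 seats: North 6, South 3, East 6, West 2, Central 7.
At 25 seats: North 7, South 3, East 6, West 1, Central 8.
West drops from 2 to 1.

West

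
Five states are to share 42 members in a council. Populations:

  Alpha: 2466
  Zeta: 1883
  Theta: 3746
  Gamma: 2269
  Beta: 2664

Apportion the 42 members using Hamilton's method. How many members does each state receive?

Alpha: 8, Zeta: 6, Theta: 12, Gamma: 7, Beta: 9

The standard divisor is 13028/42 ≈ 310.19.
Standard quotas: Alpha 7.950, Zeta 6.070, Theta 12.076, Gamma 7.315, Beta 8.588.
Lower quotas: Alpha 7, Zeta 6, Theta 12, Gamma 7, Beta 8 (sum 40, leaving 2 seats).
Remainders in descending order: Alpha 0.950, Beta 0.588, Gamma 0.315, Theta 0.076, Zeta 0.070.
Largest remainders: Alpha, Beta receive the extra seats.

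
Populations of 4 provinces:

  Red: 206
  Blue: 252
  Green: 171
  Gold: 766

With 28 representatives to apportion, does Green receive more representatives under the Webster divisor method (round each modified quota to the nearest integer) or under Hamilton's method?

Webster: Red 4, Blue 5, Green 3, Gold 16.
Hamilton: Red 4, Blue 5, Green 4, Gold 15.
Green gets 3 under Webster and 4 under Hamilton.

Hamilton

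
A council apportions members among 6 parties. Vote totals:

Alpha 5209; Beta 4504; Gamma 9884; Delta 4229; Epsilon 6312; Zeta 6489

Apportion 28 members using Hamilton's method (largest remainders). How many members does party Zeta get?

5

Total 36627; standard divisor 36627/28 ≈ 1308.107.
Standard quotas: Alpha 3.9821, Beta 3.4431, Gamma 7.5560, Delta 3.2329, Epsilon 4.8253, Zeta 4.9606.
Lower quotas: Alpha 3, Beta 3, Gamma 7, Delta 3, Epsilon 4, Zeta 4 (sum 24, leaving 4 seats).
Remainders in descending order: Alpha 0.9821, Zeta 0.9606, Epsilon 0.8253, Gamma 0.5560, Beta 0.4431, Delta 0.2329.
Largest remainders: Alpha, Zeta, Epsilon, Gamma receive the extra seats.
Zeta receives 5.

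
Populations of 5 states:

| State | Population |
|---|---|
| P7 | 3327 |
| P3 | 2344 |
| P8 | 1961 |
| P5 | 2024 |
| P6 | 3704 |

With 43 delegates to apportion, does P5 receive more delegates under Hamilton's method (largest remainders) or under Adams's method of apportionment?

Hamilton: P7 11, P3 8, P8 6, P5 6, P6 12.
Adams: P7 10, P3 8, P8 6, P5 7, P6 12.
P5 gets 6 under Hamilton and 7 under Adams.

Adams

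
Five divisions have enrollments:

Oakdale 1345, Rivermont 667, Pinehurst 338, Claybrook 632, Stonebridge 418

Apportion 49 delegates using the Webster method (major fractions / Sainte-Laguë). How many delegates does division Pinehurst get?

Standard divisor 3400/49 ≈ 69.388; standard quotas: Oakdale 19.384, Rivermont 9.613, Pinehurst 4.871, Claybrook 9.108, Stonebridge 6.024.
Rounding to the nearest integer gives Oakdale 19, Rivermont 10, Pinehurst 5, Claybrook 9, Stonebridge 6 — total 49, matching the house size, so no adjustment is needed.
Pinehurst receives 5.

5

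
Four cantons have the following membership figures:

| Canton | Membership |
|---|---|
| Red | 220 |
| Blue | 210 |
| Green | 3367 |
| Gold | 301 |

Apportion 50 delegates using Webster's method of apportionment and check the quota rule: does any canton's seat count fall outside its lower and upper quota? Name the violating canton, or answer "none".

Green

Standard quotas: Red 2.684, Blue 2.562, Green 41.081, Gold 3.673.
Webster allocation: Red 3, Blue 3, Green 40, Gold 4.
Green has quota 41.081 (lower 41, upper 42) but receives 40 — outside the quota interval.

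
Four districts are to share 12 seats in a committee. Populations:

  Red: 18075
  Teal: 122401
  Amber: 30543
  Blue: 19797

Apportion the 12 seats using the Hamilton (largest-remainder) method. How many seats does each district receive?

The standard divisor is 190816/12 ≈ 15901.333.
Standard quotas: Red 1.1367, Teal 7.6975, Amber 1.9208, Blue 1.2450.
Lower quotas: Red 1, Teal 7, Amber 1, Blue 1 (sum 10, leaving 2 seats).
Remainders in descending order: Amber 0.9208, Teal 0.6975, Blue 0.2450, Red 0.1367.
The surplus seats go to Amber, Teal.

Red 1, Teal 8, Amber 2, Blue 1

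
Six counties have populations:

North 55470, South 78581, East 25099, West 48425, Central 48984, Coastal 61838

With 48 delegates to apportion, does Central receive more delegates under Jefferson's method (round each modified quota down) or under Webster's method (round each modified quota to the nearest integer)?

Jefferson: North 8, South 12, East 4, West 7, Central 7, Coastal 10.
Webster: North 8, South 12, East 4, West 7, Central 8, Coastal 9.
Central gets 7 under Jefferson and 8 under Webster.

Webster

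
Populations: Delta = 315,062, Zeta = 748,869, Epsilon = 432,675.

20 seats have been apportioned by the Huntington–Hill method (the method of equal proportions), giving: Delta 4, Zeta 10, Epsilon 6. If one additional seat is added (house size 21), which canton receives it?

Zeta

Priority for the next seat is population ÷ (√(s·(s+1))).
Priorities: Delta 70450.005, Zeta 71401.858, Epsilon 66763.202.
Highest priority: Zeta.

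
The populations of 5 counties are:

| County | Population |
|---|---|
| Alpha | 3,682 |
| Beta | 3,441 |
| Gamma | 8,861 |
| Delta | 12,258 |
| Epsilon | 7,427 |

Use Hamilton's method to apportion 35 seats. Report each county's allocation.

Total 35669; standard divisor 35669/35 ≈ 1019.114.
Standard quotas: Alpha 3.6129, Beta 3.3765, Gamma 8.6948, Delta 12.0281, Epsilon 7.2877.
Lower quotas: Alpha 3, Beta 3, Gamma 8, Delta 12, Epsilon 7 (sum 33, leaving 2 seats).
Remainders in descending order: Gamma 0.6948, Alpha 0.6129, Beta 0.3765, Epsilon 0.2877, Delta 0.0281.
The surplus seats go to Gamma, Alpha.

Alpha 4; Beta 3; Gamma 9; Delta 12; Epsilon 7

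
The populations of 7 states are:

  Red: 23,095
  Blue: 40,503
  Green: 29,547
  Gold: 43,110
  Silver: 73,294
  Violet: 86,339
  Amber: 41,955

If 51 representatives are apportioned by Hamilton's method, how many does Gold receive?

7

The standard divisor is 337843/51 ≈ 6624.373.
Standard quotas: Red 3.4864, Blue 6.1142, Green 4.4603, Gold 6.5078, Silver 11.0643, Violet 13.0335, Amber 6.3334.
Lower quotas: Red 3, Blue 6, Green 4, Gold 6, Silver 11, Violet 13, Amber 6 (sum 49, leaving 2 seats).
Remainders in descending order: Gold 0.5078, Red 0.4864, Green 0.4603, Amber 0.3334, Blue 0.1142, Silver 0.0643, Violet 0.0335.
The surplus seats go to Gold, Red.
Gold receives 7.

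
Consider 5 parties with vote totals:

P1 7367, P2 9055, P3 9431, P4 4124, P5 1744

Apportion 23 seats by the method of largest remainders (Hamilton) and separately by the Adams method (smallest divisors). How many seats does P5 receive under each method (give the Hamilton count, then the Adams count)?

1 and 2

Hamilton: P1 5, P2 7, P3 7, P4 3, P5 1.
Adams: P1 5, P2 6, P3 7, P4 3, P5 2.
P5 gets 1 under Hamilton and 2 under Adams.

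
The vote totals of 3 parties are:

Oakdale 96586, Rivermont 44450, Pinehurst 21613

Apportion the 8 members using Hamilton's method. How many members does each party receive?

Standard divisor: 162649 ÷ 8 ≈ 20331.125.
Standard quotas: Oakdale 4.7506, Rivermont 2.1863, Pinehurst 1.0630.
Lower quotas: Oakdale 4, Rivermont 2, Pinehurst 1 (sum 7, leaving 1 seat).
Remainders in descending order: Oakdale 0.7506, Rivermont 0.1863, Pinehurst 0.0630.
The surplus seat goes to Oakdale.

Oakdale 5, Rivermont 2, Pinehurst 1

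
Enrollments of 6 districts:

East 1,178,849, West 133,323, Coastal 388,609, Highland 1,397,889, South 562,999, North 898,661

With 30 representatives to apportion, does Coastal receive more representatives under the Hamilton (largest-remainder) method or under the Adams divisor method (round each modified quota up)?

Hamilton: East 8, West 1, Coastal 2, Highland 9, South 4, North 6.
Adams: East 7, West 1, Coastal 3, Highland 9, South 4, North 6.
Coastal gets 2 under Hamilton and 3 under Adams.

Adams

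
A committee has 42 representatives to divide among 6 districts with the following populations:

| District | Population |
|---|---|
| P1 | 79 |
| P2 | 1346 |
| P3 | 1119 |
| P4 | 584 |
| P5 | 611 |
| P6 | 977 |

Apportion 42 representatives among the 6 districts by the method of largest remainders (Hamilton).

P1: 1, P2: 12, P3: 10, P4: 5, P5: 5, P6: 9

Total 4716; standard divisor 4716/42 ≈ 112.286.
Standard quotas: P1 0.704, P2 11.987, P3 9.966, P4 5.201, P5 5.441, P6 8.701.
Lower quotas: P1 0, P2 11, P3 9, P4 5, P5 5, P6 8 (sum 38, leaving 4 seats).
Remainders in descending order: P2 0.987, P3 0.966, P1 0.704, P6 0.701, P5 0.441, P4 0.201.
Largest remainders: P2, P3, P1, P6 receive the extra seats.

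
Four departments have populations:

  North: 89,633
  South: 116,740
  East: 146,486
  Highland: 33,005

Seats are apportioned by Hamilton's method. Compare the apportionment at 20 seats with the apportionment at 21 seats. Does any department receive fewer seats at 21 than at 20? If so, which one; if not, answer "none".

At 20 seats: North 5, South 6, East 7, Highland 2.
At 21 seats: North 5, South 6, East 8, Highland 2.
No department's allocation decreased.

none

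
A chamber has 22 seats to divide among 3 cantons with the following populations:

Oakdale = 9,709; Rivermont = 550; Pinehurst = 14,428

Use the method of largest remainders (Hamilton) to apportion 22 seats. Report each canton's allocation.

Total 24687; standard divisor 24687/22 ≈ 1122.136.
Standard quotas: Oakdale 8.6522, Rivermont 0.4901, Pinehurst 12.8576.
Lower quotas: Oakdale 8, Rivermont 0, Pinehurst 12 (sum 20, leaving 2 seats).
Remainders in descending order: Pinehurst 0.8576, Oakdale 0.6522, Rivermont 0.4901.
Largest remainders: Pinehurst, Oakdale receive the extra seats.

Oakdale 9; Rivermont 0; Pinehurst 13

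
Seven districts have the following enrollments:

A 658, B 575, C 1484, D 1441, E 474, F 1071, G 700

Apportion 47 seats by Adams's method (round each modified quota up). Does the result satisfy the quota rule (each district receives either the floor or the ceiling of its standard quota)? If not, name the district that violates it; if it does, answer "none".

none

Standard quotas: A 4.830, B 4.221, C 10.893, D 10.577, E 3.479, F 7.861, G 5.138.
Adams allocation: A 5, B 4, C 11, D 10, E 4, F 8, G 5.
Every allocation lies between the lower and upper quota.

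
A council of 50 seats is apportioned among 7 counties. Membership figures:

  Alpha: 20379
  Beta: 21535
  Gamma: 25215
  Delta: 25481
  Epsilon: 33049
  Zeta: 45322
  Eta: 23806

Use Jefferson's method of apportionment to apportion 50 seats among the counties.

Standard divisor 194787/50 ≈ 3895.74; standard quotas: Alpha 5.231, Beta 5.528, Gamma 6.472, Delta 6.541, Epsilon 8.483, Zeta 11.634, Eta 6.111.
Rounding down gives 5, 5, 6, 6, 8, 11, 6 = 47 seats, so the divisor must be adjusted.
With modified divisor 3620: modified quotas Alpha 5.630, Beta 5.949, Gamma 6.965, Delta 7.039, Epsilon 9.130, Zeta 12.520, Eta 6.576.
Rounding down: Alpha 5, Beta 5, Gamma 6, Delta 7, Epsilon 9, Zeta 12, Eta 6 (total 50).

Alpha=5; Beta=5; Gamma=6; Delta=7; Epsilon=9; Zeta=12; Eta=6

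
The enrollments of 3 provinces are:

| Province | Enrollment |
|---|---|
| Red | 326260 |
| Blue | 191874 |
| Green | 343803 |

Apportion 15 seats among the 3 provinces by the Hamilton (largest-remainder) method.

Standard divisor: 861937 ÷ 15 ≈ 57462.467.
Standard quotas: Red 5.6778, Blue 3.3391, Green 5.9831.
Lower quotas: Red 5, Blue 3, Green 5 (sum 13, leaving 2 seats).
Remainders in descending order: Green 0.9831, Red 0.6778, Blue 0.3391.
Largest remainders: Green, Red receive the extra seats.

Red: 6, Blue: 3, Green: 6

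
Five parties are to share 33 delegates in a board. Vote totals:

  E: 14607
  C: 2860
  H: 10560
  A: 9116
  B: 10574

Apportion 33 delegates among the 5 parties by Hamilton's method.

The standard divisor is 47717/33 ≈ 1445.97.
Standard quotas: E 10.1019, C 1.9779, H 7.3031, A 6.3044, B 7.3127.
Lower quotas: E 10, C 1, H 7, A 6, B 7 (sum 31, leaving 2 seats).
Remainders in descending order: C 0.9779, B 0.3127, A 0.3044, H 0.3031, E 0.1019.
Largest remainders: C, B receive the extra seats.

E 10; C 2; H 7; A 6; B 8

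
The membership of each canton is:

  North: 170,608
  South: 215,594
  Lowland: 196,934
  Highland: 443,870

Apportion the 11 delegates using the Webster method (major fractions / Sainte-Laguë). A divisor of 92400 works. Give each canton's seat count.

With modified divisor 92400: modified quotas North 1.846, South 2.333, Lowland 2.131, Highland 4.804.
Rounding to the nearest integer: North 2, South 2, Lowland 2, Highland 5 (total 11).

North 2, South 2, Lowland 2, Highland 5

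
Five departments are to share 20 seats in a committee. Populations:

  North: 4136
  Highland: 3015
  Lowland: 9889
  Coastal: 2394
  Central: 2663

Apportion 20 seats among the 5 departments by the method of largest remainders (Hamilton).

North=4, Highland=3, Lowland=9, Coastal=2, Central=2

Total 22097; standard divisor 22097/20 ≈ 1104.85.
Standard quotas: North 3.7435, Highland 2.7289, Lowland 8.9505, Coastal 2.1668, Central 2.4103.
Lower quotas: North 3, Highland 2, Lowland 8, Coastal 2, Central 2 (sum 17, leaving 3 seats).
Remainders in descending order: Lowland 0.9505, North 0.7435, Highland 0.7289, Central 0.4103, Coastal 0.1668.
Largest remainders: Lowland, North, Highland receive the extra seats.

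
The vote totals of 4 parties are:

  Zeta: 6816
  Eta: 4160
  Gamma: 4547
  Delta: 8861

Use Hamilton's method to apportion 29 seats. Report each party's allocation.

Total 24384; standard divisor 24384/29 ≈ 840.828.
Standard quotas: Zeta 8.1063, Eta 4.9475, Gamma 5.4078, Delta 10.5384.
Lower quotas: Zeta 8, Eta 4, Gamma 5, Delta 10 (sum 27, leaving 2 seats).
Remainders in descending order: Eta 0.9475, Delta 0.5384, Gamma 0.4078, Zeta 0.1063.
Largest remainders: Eta, Delta receive the extra seats.

Zeta 8, Eta 5, Gamma 5, Delta 11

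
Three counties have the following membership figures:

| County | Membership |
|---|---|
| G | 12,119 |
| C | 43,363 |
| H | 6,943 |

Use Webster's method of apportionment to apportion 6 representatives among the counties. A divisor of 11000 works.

With modified divisor 11000: modified quotas G 1.102, C 3.942, H 0.631.
Rounding to the nearest integer: G 1, C 4, H 1 (total 6).

G=1, C=4, H=1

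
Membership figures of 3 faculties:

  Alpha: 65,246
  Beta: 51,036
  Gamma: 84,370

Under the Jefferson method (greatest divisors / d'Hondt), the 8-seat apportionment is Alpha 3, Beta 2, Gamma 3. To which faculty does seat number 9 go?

Priority for the next seat is population ÷ (current seats + 1).
Priorities: Alpha 16311.500, Beta 17012.000, Gamma 21092.500.
Highest priority: Gamma.

Gamma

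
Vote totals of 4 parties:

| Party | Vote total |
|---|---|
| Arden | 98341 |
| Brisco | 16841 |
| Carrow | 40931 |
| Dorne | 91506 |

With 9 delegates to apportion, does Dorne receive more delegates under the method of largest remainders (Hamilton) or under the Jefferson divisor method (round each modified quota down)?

Jefferson

Hamilton: Arden 4, Brisco 1, Carrow 1, Dorne 3.
Jefferson: Arden 4, Brisco 0, Carrow 1, Dorne 4.
Dorne gets 3 under Hamilton and 4 under Jefferson.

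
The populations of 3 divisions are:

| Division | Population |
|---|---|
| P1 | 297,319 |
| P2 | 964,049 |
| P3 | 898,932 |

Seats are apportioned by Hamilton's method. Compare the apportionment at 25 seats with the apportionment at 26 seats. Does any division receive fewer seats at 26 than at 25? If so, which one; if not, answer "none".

P1

At 25 seats: P1 4, P2 11, P3 10.
At 26 seats: P1 3, P2 12, P3 11.
P1 drops from 4 to 3.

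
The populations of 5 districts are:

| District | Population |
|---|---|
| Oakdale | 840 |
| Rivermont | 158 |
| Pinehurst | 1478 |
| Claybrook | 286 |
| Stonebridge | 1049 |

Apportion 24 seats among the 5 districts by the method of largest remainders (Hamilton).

Total 3811; standard divisor 3811/24 ≈ 158.792.
Standard quotas: Oakdale 5.290, Rivermont 0.995, Pinehurst 9.308, Claybrook 1.801, Stonebridge 6.606.
Lower quotas: Oakdale 5, Rivermont 0, Pinehurst 9, Claybrook 1, Stonebridge 6 (sum 21, leaving 3 seats).
Remainders in descending order: Rivermont 0.995, Claybrook 0.801, Stonebridge 0.606, Pinehurst 0.308, Oakdale 0.290.
The surplus seats go to Rivermont, Claybrook, Stonebridge.

Oakdale=5; Rivermont=1; Pinehurst=9; Claybrook=2; Stonebridge=7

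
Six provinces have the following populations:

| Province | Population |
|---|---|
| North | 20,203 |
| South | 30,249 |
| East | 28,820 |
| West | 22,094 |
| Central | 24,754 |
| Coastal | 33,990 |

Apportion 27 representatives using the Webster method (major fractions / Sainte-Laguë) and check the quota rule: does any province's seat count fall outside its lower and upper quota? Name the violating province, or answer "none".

Standard quotas: North 3.407, South 5.101, East 4.860, West 3.726, Central 4.174, Coastal 5.732.
Webster allocation: North 3, South 5, East 5, West 4, Central 4, Coastal 6.
Every allocation lies between the lower and upper quota.

none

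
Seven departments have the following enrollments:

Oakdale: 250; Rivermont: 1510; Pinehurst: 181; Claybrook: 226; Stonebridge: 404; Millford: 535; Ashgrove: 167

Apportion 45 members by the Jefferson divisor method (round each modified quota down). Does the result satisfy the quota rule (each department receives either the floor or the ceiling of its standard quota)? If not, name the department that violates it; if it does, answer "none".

Standard quotas: Oakdale 3.437, Rivermont 20.761, Pinehurst 2.489, Claybrook 3.107, Stonebridge 5.555, Millford 7.356, Ashgrove 2.296.
Jefferson allocation: Oakdale 3, Rivermont 22, Pinehurst 2, Claybrook 3, Stonebridge 6, Millford 7, Ashgrove 2.
Rivermont has quota 20.761 (lower 20, upper 21) but receives 22 — outside the quota interval.

Rivermont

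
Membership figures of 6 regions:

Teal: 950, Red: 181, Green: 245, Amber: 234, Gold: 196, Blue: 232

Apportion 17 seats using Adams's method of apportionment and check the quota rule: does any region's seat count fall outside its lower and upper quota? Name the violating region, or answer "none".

none

Standard quotas: Teal 7.924, Red 1.510, Green 2.044, Amber 1.952, Gold 1.635, Blue 1.935.
Adams allocation: Teal 7, Red 2, Green 2, Amber 2, Gold 2, Blue 2.
Every allocation lies between the lower and upper quota.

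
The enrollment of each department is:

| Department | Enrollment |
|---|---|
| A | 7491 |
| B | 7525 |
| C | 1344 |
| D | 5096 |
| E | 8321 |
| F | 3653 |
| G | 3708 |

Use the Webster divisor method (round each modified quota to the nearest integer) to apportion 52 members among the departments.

Standard divisor 37138/52 ≈ 714.192; standard quotas: A 10.489, B 10.536, C 1.882, D 7.135, E 11.651, F 5.115, G 5.192.
Rounding to the nearest integer gives A 10, B 11, C 2, D 7, E 12, F 5, G 5 — total 52, matching the house size, so no adjustment is needed.

A 10, B 11, C 2, D 7, E 12, F 5, G 5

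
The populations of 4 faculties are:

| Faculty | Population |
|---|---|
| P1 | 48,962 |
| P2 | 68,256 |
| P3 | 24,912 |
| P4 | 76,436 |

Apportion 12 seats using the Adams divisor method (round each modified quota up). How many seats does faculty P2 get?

3

Standard divisor 218566/12 ≈ 18213.833; standard quotas: P1 2.688, P2 3.747, P3 1.368, P4 4.197.
Rounding up gives 3, 4, 2, 5 = 14 seats, so the divisor must be adjusted.
With modified divisor 23600: modified quotas P1 2.075, P2 2.892, P3 1.056, P4 3.239.
Rounding up: P1 3, P2 3, P3 2, P4 4 (total 12).
P2 receives 3.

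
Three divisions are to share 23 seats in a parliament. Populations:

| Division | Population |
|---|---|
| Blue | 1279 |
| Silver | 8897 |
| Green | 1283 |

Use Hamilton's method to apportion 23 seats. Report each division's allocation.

The standard divisor is 11459/23 ≈ 498.217.
Standard quotas: Blue 2.5672, Silver 17.8577, Green 2.5752.
Lower quotas: Blue 2, Silver 17, Green 2 (sum 21, leaving 2 seats).
Remainders in descending order: Silver 0.8577, Green 0.5752, Blue 0.5672.
The surplus seats go to Silver, Green.

Blue 2, Silver 18, Green 3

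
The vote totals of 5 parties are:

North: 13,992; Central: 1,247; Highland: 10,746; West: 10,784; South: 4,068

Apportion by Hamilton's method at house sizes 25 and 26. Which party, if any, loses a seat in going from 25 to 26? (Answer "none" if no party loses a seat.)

At 25 seats: North 8, Central 1, Highland 7, West 7, South 2.
At 26 seats: North 9, Central 1, Highland 7, West 7, South 2.
No party's allocation decreased.

none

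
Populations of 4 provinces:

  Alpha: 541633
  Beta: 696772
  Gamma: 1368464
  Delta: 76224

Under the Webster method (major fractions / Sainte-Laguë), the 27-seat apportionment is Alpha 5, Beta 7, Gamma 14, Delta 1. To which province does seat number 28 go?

Alpha

Priority for the next seat is population ÷ (current seats + 0.5).
Priorities: Alpha 98478.727, Beta 92902.933, Gamma 94376.828, Delta 50816.000.
Highest priority: Alpha.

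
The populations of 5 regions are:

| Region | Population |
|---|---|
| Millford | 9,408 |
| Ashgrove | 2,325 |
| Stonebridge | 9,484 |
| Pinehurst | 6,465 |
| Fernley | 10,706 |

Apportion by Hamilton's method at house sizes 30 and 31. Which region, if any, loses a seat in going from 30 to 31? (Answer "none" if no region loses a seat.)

At 30 seats: Millford 7, Ashgrove 2, Stonebridge 8, Pinehurst 5, Fernley 8.
At 31 seats: Millford 7, Ashgrove 2, Stonebridge 8, Pinehurst 5, Fernley 9.
No region's allocation decreased.

none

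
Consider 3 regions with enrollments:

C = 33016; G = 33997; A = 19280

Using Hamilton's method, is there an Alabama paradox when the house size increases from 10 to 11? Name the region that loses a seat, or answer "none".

none

At 10 seats: C 4, G 4, A 2.
At 11 seats: C 4, G 4, A 3.
No region's allocation decreased.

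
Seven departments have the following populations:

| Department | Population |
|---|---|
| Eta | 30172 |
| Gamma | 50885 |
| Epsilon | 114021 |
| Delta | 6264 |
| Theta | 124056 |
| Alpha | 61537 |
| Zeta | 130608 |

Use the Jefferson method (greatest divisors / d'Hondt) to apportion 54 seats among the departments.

Standard divisor 517543/54 ≈ 9584.13; standard quotas: Eta 3.148, Gamma 5.309, Epsilon 11.897, Delta 0.654, Theta 12.944, Alpha 6.421, Zeta 13.628.
Rounding down gives 3, 5, 11, 0, 12, 6, 13 = 50 seats, so the divisor must be adjusted.
With modified divisor 8830: modified quotas Eta 3.417, Gamma 5.763, Epsilon 12.913, Delta 0.709, Theta 14.049, Alpha 6.969, Zeta 14.791.
Rounding down: Eta 3, Gamma 5, Epsilon 12, Delta 0, Theta 14, Alpha 6, Zeta 14 (total 54).

Eta 3, Gamma 5, Epsilon 12, Delta 0, Theta 14, Alpha 6, Zeta 14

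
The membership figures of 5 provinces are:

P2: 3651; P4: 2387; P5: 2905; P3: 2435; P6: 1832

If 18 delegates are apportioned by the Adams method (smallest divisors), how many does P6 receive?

3

Standard divisor 13210/18 ≈ 733.889; standard quotas: P2 4.975, P4 3.253, P5 3.958, P3 3.318, P6 2.496.
Rounding up gives 5, 4, 4, 4, 3 = 20 seats, so the divisor must be adjusted.
With modified divisor 900: modified quotas P2 4.057, P4 2.652, P5 3.228, P3 2.706, P6 2.036.
Rounding up: P2 5, P4 3, P5 4, P3 3, P6 3 (total 18).
P6 receives 3.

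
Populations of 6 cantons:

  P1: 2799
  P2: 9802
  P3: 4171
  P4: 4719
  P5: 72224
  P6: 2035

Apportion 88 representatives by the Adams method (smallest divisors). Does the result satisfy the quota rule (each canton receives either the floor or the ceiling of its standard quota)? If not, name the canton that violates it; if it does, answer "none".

Standard quotas: P1 2.572, P2 9.009, P3 3.833, P4 4.337, P5 66.378, P6 1.870.
Adams allocation: P1 3, P2 9, P3 4, P4 5, P5 65, P6 2.
P5 has quota 66.378 (lower 66, upper 67) but receives 65 — outside the quota interval.

P5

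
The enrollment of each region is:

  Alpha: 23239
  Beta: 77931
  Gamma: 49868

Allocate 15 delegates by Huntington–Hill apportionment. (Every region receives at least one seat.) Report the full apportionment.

With divisor 9951: modified quotas Alpha 2.335, Beta 7.831, Gamma 5.011.
Geometric-mean thresholds: Alpha √(2·3)=2.449, Beta √(7·8)=7.483, Gamma √(5·6)=5.477.
Each quota rounded against its threshold gives Alpha 2, Beta 8, Gamma 5 (total 15).

Alpha 2, Beta 8, Gamma 5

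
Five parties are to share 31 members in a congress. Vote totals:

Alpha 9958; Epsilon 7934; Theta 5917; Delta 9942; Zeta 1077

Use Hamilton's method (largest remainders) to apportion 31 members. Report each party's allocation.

Standard divisor: 34828 ÷ 31 ≈ 1123.484.
Standard quotas: Alpha 8.8635, Epsilon 7.0620, Theta 5.2667, Delta 8.8493, Zeta 0.9586.
Lower quotas: Alpha 8, Epsilon 7, Theta 5, Delta 8, Zeta 0 (sum 28, leaving 3 seats).
Remainders in descending order: Zeta 0.9586, Alpha 0.8635, Delta 0.8493, Theta 0.2667, Epsilon 0.0620.
Largest remainders: Zeta, Alpha, Delta receive the extra seats.

Alpha 9; Epsilon 7; Theta 5; Delta 9; Zeta 1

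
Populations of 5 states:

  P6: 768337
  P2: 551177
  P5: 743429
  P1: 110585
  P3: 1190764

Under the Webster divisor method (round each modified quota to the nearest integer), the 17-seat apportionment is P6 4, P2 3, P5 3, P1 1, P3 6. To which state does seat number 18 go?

Priority for the next seat is population ÷ (current seats + 0.5).
Priorities: P6 170741.556, P2 157479.143, P5 212408.286, P1 73723.333, P3 183194.462.
Highest priority: P5.

P5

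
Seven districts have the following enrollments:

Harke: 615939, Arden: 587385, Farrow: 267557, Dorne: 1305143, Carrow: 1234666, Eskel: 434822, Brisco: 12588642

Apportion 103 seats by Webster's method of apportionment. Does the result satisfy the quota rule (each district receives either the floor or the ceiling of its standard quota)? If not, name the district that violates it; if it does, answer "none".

Standard quotas: Harke 3.724, Arden 3.552, Farrow 1.618, Dorne 7.892, Carrow 7.466, Eskel 2.629, Brisco 76.119.
Webster allocation: Harke 4, Arden 4, Farrow 2, Dorne 8, Carrow 7, Eskel 3, Brisco 75.
Brisco has quota 76.119 (lower 76, upper 77) but receives 75 — outside the quota interval.

Brisco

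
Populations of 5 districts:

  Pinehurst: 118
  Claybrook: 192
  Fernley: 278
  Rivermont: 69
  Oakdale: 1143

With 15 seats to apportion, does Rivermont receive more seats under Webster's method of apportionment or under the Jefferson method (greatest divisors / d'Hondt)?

Webster: Pinehurst 1, Claybrook 2, Fernley 2, Rivermont 1, Oakdale 9.
Jefferson: Pinehurst 1, Claybrook 1, Fernley 2, Rivermont 0, Oakdale 11.
Rivermont gets 1 under Webster and 0 under Jefferson.

Webster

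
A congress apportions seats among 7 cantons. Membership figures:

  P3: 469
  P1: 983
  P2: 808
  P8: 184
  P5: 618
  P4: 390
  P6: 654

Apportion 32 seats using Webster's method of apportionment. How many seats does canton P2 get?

Standard divisor 4106/32 ≈ 128.312; standard quotas: P3 3.655, P1 7.661, P2 6.297, P8 1.434, P5 4.816, P4 3.039, P6 5.097.
Rounding to the nearest integer gives P3 4, P1 8, P2 6, P8 1, P5 5, P4 3, P6 5 — total 32, matching the house size, so no adjustment is needed.
P2 receives 6.

6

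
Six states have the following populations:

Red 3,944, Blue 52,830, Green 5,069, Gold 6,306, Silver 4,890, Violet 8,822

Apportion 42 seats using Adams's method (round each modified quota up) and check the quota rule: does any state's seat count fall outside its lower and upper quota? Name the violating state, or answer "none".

Standard quotas: Red 2.024, Blue 27.105, Green 2.601, Gold 3.235, Silver 2.509, Violet 4.526.
Adams allocation: Red 2, Blue 26, Green 3, Gold 3, Silver 3, Violet 5.
Blue has quota 27.105 (lower 27, upper 28) but receives 26 — outside the quota interval.

Blue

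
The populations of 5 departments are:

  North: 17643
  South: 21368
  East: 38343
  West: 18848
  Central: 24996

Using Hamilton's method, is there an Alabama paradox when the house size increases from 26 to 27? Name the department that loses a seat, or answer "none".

At 26 seats: North 4, South 5, East 8, West 4, Central 5.
At 27 seats: North 4, South 5, East 8, West 4, Central 6.
No department's allocation decreased.

none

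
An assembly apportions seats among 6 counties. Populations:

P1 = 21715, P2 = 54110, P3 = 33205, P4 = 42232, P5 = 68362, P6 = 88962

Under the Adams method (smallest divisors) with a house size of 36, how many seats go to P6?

Standard divisor 308586/36 ≈ 8571.833; standard quotas: P1 2.533, P2 6.313, P3 3.874, P4 4.927, P5 7.975, P6 10.378.
Rounding up gives 3, 7, 4, 5, 8, 11 = 38 seats, so the divisor must be adjusted.
With modified divisor 9400: modified quotas P1 2.310, P2 5.756, P3 3.532, P4 4.493, P5 7.273, P6 9.464.
Rounding up: P1 3, P2 6, P3 4, P4 5, P5 8, P6 10 (total 36).
P6 receives 10.

10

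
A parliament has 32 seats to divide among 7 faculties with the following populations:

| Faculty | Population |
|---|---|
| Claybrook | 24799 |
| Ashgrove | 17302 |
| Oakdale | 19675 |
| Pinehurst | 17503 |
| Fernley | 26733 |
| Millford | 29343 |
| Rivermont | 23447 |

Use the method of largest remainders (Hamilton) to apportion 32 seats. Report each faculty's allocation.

Claybrook=5, Ashgrove=3, Oakdale=4, Pinehurst=4, Fernley=5, Millford=6, Rivermont=5

The standard divisor is 158802/32 ≈ 4962.562.
Standard quotas: Claybrook 4.9972, Ashgrove 3.4865, Oakdale 3.9647, Pinehurst 3.5270, Fernley 5.3869, Millford 5.9129, Rivermont 4.7248.
Lower quotas: Claybrook 4, Ashgrove 3, Oakdale 3, Pinehurst 3, Fernley 5, Millford 5, Rivermont 4 (sum 27, leaving 5 seats).
Remainders in descending order: Claybrook 0.9972, Oakdale 0.9647, Millford 0.9129, Rivermont 0.7248, Pinehurst 0.5270, Ashgrove 0.4865, Fernley 0.3869.
The surplus seats go to Claybrook, Oakdale, Millford, Rivermont, Pinehurst.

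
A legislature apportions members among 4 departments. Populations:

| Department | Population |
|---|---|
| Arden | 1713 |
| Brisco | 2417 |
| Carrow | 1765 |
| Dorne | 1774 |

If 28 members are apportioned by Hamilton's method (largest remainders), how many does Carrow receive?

6

The standard divisor is 7669/28 ≈ 273.893.
Standard quotas: Arden 6.254, Brisco 8.825, Carrow 6.444, Dorne 6.477.
Lower quotas: Arden 6, Brisco 8, Carrow 6, Dorne 6 (sum 26, leaving 2 seats).
Remainders in descending order: Brisco 0.825, Dorne 0.477, Carrow 0.444, Arden 0.254.
The surplus seats go to Brisco, Dorne.
Carrow receives 6.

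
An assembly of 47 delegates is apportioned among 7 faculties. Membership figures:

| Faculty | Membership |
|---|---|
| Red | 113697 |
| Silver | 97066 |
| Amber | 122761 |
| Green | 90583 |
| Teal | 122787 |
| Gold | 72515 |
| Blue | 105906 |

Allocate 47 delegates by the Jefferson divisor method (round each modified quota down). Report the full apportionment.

Standard divisor 725315/47 ≈ 15432.234; standard quotas: Red 7.368, Silver 6.290, Amber 7.955, Green 5.870, Teal 7.957, Gold 4.699, Blue 6.863.
Rounding down gives 7, 6, 7, 5, 7, 4, 6 = 42 seats, so the divisor must be adjusted.
With modified divisor 14400: modified quotas Red 7.896, Silver 6.741, Amber 8.525, Green 6.290, Teal 8.527, Gold 5.036, Blue 7.355.
Rounding down: Red 7, Silver 6, Amber 8, Green 6, Teal 8, Gold 5, Blue 7 (total 47).

Red 7; Silver 6; Amber 8; Green 6; Teal 8; Gold 5; Blue 7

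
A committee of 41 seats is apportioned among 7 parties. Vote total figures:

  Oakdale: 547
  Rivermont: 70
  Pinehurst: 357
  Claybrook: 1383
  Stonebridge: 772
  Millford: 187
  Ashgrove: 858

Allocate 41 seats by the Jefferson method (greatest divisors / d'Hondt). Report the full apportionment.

Standard divisor 4174/41 ≈ 101.805; standard quotas: Oakdale 5.373, Rivermont 0.688, Pinehurst 3.507, Claybrook 13.585, Stonebridge 7.583, Millford 1.837, Ashgrove 8.428.
Rounding down gives 5, 0, 3, 13, 7, 1, 8 = 37 seats, so the divisor must be adjusted.
With modified divisor 92.46: modified quotas Oakdale 5.916, Rivermont 0.757, Pinehurst 3.861, Claybrook 14.958, Stonebridge 8.350, Millford 2.022, Ashgrove 9.280.
Rounding down: Oakdale 5, Rivermont 0, Pinehurst 3, Claybrook 14, Stonebridge 8, Millford 2, Ashgrove 9 (total 41).

Oakdale 5; Rivermont 0; Pinehurst 3; Claybrook 14; Stonebridge 8; Millford 2; Ashgrove 9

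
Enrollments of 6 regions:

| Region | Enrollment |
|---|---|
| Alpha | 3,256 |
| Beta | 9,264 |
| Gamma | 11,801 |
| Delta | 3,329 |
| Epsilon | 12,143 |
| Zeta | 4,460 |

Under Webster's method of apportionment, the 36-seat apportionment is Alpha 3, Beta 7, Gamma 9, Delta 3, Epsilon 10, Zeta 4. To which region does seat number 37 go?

Gamma

Priority for the next seat is population ÷ (current seats + 0.5).
Priorities: Alpha 930.286, Beta 1235.200, Gamma 1242.211, Delta 951.143, Epsilon 1156.476, Zeta 991.111.
Highest priority: Gamma.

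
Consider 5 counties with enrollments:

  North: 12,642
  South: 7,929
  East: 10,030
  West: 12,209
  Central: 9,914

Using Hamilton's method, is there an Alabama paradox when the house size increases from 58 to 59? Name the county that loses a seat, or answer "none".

At 58 seats: North 14, South 9, East 11, West 13, Central 11.
At 59 seats: North 14, South 9, East 11, West 14, Central 11.
No county's allocation decreased.

none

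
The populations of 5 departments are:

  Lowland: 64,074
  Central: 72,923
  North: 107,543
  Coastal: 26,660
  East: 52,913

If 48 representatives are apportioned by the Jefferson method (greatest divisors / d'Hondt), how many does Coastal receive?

Standard divisor 324113/48 ≈ 6752.354; standard quotas: Lowland 9.489, Central 10.800, North 15.927, Coastal 3.948, East 7.836.
Rounding down gives 9, 10, 15, 3, 7 = 44 seats, so the divisor must be adjusted.
With modified divisor 6500: modified quotas Lowland 9.858, Central 11.219, North 16.545, Coastal 4.102, East 8.140.
Rounding down: Lowland 9, Central 11, North 16, Coastal 4, East 8 (total 48).
Coastal receives 4.

4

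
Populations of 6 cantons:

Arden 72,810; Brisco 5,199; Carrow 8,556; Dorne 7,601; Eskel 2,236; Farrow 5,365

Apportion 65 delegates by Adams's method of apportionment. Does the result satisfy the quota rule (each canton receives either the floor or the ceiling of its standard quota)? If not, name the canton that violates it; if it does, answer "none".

Arden

Standard quotas: Arden 46.505, Brisco 3.321, Carrow 5.465, Dorne 4.855, Eskel 1.428, Farrow 3.427.
Adams allocation: Arden 44, Brisco 4, Carrow 6, Dorne 5, Eskel 2, Farrow 4.
Arden has quota 46.505 (lower 46, upper 47) but receives 44 — outside the quota interval.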